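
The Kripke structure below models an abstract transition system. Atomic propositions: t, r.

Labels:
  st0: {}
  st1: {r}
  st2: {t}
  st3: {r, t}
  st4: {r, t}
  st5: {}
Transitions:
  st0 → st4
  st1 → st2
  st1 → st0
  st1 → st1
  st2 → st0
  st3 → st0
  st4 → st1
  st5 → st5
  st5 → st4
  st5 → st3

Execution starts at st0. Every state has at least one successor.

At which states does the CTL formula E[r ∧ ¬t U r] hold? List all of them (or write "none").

States satisfying r ∧ ¬t: {st1}.
States satisfying r: {st1, st3, st4}.
States satisfying E[r ∧ ¬t U r]: {st1, st3, st4}.

{st1, st3, st4}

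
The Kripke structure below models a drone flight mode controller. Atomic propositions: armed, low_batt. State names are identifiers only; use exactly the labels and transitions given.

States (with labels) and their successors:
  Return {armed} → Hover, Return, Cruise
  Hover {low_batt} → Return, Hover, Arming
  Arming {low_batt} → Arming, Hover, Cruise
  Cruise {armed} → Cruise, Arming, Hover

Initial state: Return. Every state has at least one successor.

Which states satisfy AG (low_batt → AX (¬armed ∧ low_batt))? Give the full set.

none

States satisfying low_batt → AX (¬armed ∧ low_batt): {Return, Cruise}.
States satisfying AG (low_batt → AX (¬armed ∧ low_batt)): ∅.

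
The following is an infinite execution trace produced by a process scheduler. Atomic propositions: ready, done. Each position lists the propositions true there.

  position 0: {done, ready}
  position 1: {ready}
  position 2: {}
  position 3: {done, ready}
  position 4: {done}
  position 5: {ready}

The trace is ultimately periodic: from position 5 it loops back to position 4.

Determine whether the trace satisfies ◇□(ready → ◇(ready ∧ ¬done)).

□(ready → ◇(ready ∧ ¬done)) holds at position 0, which is reachable from 0, so ◇□(ready → ◇(ready ∧ ¬done)) holds.

Satisfied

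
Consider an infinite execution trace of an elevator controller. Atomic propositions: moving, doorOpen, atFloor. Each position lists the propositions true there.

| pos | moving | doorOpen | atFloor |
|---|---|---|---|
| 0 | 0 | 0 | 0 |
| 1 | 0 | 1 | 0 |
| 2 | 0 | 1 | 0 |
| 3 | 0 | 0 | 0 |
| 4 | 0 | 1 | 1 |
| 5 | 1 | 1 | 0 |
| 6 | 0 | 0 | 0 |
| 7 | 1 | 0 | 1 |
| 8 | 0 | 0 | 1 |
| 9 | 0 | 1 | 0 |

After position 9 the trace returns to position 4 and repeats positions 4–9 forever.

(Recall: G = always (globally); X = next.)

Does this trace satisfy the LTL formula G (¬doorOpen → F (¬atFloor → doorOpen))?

¬doorOpen → F (¬atFloor → doorOpen) holds at every position 0..9, and those are all positions ever visited, so G (¬doorOpen → F (¬atFloor → doorOpen)) holds.
Positions where ¬doorOpen holds: 0, 3, 6, 7, 8.
Check F (¬atFloor → doorOpen) at each: 0→ok, 3→ok, 6→ok, 7→ok, 8→ok.

Holds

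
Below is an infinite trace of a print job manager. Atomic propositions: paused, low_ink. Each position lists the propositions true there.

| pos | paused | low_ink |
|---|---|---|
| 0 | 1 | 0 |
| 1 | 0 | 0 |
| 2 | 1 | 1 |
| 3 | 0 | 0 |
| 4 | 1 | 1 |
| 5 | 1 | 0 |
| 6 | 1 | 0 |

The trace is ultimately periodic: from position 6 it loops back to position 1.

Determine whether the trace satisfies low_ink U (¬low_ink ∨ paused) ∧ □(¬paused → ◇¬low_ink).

Satisfied

Walking from position 0: ¬low_ink ∨ paused first holds at position 0, and low_ink holds at every earlier position along the way, so low_ink U (¬low_ink ∨ paused) holds.
¬paused → ◇¬low_ink holds at every position 0..6, and those are all positions ever visited, so □(¬paused → ◇¬low_ink) holds.
Positions where ¬paused holds: 1, 3.
Check ◇¬low_ink at each: 1→ok, 3→ok.
At position 0: low_ink U (¬low_ink ∨ paused) is true; □(¬paused → ◇¬low_ink) is true; so low_ink U (¬low_ink ∨ paused) ∧ □(¬paused → ◇¬low_ink) is true.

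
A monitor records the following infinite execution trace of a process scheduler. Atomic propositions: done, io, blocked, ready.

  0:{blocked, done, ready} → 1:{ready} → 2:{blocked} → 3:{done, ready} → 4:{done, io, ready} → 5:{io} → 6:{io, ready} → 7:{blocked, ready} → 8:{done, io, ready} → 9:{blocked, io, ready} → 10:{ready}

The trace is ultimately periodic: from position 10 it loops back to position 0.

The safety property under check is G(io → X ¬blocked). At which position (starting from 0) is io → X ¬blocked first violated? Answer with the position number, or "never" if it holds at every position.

6

Check io → X ¬blocked at each position in order: 0 ✓, 1 ✓, 2 ✓, 3 ✓, 4 ✓, 5 ✓.
At position 6 the labels are {io, ready} and the next position 7 has {blocked, ready}, so io → X ¬blocked is false there. This is the first violation.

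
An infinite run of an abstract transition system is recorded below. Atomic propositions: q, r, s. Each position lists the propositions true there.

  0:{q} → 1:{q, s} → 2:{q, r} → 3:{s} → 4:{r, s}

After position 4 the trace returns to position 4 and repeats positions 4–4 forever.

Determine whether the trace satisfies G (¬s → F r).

¬s → F r holds at every position 0..4, and those are all positions ever visited, so G (¬s → F r) holds.
Positions where ¬s holds: 0, 2.
Check F r at each: 0→ok, 2→ok.

Holds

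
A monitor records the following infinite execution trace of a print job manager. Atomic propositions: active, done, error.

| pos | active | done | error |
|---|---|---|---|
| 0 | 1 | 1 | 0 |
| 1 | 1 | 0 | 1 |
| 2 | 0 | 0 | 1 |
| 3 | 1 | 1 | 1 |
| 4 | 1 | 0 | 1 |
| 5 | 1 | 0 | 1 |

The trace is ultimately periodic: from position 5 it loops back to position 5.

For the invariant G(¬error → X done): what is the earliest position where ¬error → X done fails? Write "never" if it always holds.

0

At position 0 the labels are {active, done} and the next position 1 has {active, error}, so ¬error → X done is false there. This is the first violation.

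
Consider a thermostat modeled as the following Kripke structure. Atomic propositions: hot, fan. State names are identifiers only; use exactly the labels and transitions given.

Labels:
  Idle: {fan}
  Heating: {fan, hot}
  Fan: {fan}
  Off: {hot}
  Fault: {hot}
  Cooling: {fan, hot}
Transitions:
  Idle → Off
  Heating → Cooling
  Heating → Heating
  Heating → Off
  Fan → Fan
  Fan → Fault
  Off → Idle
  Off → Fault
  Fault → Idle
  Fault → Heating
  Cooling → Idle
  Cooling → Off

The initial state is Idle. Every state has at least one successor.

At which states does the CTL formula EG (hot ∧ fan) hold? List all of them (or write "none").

{Heating}

States satisfying hot ∧ fan: {Heating, Cooling}.
States satisfying EG (hot ∧ fan): {Heating}.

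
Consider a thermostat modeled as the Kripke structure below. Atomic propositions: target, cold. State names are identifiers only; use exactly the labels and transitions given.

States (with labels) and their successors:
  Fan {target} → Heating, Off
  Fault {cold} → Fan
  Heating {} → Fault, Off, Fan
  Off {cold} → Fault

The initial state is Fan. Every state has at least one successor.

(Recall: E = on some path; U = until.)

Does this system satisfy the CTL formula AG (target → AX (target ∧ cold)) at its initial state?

States satisfying target → AX (target ∧ cold): {Fault, Heating, Off}.
States satisfying AG (target → AX (target ∧ cold)): ∅.
Fan is reachable from Fan and violates target → AX (target ∧ cold), so AG fails at Fan.
Fan ∉ Sat(AG (target → AX (target ∧ cold))).

No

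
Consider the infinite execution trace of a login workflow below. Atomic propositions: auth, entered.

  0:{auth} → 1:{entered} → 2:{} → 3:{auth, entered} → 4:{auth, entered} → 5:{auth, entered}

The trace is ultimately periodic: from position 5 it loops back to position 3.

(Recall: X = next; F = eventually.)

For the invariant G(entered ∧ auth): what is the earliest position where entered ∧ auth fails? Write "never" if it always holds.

At position 0 the labels are {auth}, so entered ∧ auth is false there. This is the first violation.

0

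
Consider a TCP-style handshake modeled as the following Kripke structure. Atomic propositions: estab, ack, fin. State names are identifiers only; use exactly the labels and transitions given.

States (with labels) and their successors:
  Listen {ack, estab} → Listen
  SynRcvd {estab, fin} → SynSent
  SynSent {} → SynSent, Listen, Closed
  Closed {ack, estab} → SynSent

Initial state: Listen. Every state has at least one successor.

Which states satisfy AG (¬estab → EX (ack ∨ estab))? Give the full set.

{Listen, SynRcvd, SynSent, Closed}

States satisfying ¬estab → EX (ack ∨ estab): {Listen, SynRcvd, SynSent, Closed}.
States satisfying AG (¬estab → EX (ack ∨ estab)): {Listen, SynRcvd, SynSent, Closed}.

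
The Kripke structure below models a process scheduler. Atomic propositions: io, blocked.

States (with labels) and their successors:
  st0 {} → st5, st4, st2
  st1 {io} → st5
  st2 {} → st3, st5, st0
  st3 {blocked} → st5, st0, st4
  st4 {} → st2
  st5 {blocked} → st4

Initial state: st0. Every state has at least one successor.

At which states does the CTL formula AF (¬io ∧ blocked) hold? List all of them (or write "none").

{st1, st3, st5}

States satisfying ¬io ∧ blocked: {st3, st5}.
States satisfying AF (¬io ∧ blocked): {st1, st3, st5}.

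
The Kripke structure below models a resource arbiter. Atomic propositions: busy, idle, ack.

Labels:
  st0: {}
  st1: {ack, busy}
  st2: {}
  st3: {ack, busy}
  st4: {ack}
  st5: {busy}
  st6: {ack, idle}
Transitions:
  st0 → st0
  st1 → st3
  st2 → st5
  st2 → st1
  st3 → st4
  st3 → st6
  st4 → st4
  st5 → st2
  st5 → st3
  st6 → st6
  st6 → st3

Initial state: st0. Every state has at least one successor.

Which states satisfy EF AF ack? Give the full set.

States satisfying AF ack: {st1, st3, st4, st6}.
States satisfying EF AF ack: {st1, st2, st3, st4, st5, st6}.

{st1, st2, st3, st4, st5, st6}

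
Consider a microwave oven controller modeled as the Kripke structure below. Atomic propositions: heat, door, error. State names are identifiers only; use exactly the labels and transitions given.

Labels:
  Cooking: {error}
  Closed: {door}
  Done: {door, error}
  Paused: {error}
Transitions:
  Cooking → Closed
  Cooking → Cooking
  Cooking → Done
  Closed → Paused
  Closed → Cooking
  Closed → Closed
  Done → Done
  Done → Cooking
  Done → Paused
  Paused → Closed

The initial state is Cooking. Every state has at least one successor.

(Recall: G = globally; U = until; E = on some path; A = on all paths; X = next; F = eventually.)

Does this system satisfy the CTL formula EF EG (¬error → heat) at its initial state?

States satisfying EG (¬error → heat): {Cooking, Done}.
States satisfying EF EG (¬error → heat): {Cooking, Closed, Done, Paused}.
Some path from Cooking reaches a state where EG (¬error → heat) holds.
Cooking ∈ Sat(EF EG (¬error → heat)).

Satisfied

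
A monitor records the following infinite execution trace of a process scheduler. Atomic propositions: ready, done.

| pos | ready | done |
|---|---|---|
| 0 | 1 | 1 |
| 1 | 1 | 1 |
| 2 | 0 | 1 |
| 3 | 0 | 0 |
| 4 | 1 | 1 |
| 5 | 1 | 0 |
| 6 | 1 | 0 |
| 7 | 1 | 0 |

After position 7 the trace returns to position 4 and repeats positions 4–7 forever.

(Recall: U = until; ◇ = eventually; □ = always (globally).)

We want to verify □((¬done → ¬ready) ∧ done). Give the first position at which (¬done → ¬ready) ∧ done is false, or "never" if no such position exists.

Check (¬done → ¬ready) ∧ done at each position in order: 0 ✓, 1 ✓, 2 ✓.
At position 3 the labels are {}, so (¬done → ¬ready) ∧ done is false there. This is the first violation.

3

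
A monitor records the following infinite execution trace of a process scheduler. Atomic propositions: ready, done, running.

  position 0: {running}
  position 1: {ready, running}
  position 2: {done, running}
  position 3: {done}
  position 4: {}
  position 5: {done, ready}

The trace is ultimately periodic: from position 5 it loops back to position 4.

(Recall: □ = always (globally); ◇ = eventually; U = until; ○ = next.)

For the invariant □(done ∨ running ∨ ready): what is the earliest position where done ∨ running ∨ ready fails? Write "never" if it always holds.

4

Check done ∨ running ∨ ready at each position in order: 0 ✓, 1 ✓, 2 ✓, 3 ✓.
At position 4 the labels are {}, so done ∨ running ∨ ready is false there. This is the first violation.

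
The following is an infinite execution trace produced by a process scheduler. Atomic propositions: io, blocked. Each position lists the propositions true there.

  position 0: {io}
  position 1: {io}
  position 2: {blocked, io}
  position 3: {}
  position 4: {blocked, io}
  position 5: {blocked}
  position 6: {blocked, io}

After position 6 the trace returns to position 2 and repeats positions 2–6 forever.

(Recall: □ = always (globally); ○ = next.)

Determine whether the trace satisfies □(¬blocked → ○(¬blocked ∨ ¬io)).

No

¬blocked → ○(¬blocked ∨ ¬io) must hold at every position from 0 onward. It fails at position 1, so □(¬blocked → ○(¬blocked ∨ ¬io)) is false.
Positions where ¬blocked holds: 0, 1, 3.
Check ○(¬blocked ∨ ¬io) at each: 0→ok, 1→fails, 3→fails.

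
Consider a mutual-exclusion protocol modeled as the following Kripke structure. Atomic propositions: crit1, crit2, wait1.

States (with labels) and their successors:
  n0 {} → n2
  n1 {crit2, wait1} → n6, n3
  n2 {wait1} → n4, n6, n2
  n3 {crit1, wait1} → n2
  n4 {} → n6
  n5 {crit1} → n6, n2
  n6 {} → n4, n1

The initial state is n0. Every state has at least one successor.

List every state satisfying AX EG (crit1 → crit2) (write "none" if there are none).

States satisfying EG (crit1 → crit2): {n0, n1, n2, n4, n6}.
States satisfying AX EG (crit1 → crit2): {n0, n2, n3, n4, n5, n6}.

{n0, n2, n3, n4, n5, n6}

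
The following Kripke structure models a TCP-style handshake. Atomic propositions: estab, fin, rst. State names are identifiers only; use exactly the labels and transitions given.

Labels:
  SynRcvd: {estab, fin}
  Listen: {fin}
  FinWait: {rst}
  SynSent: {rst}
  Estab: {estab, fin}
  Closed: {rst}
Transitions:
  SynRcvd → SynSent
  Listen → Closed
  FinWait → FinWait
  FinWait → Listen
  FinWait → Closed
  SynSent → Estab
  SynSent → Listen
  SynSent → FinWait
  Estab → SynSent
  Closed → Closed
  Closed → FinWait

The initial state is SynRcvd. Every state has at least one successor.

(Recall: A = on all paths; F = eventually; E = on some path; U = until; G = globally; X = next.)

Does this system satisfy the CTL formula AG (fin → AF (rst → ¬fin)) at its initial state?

Holds

States satisfying fin → AF (rst → ¬fin): {SynRcvd, Listen, FinWait, SynSent, Estab, Closed}.
States satisfying AG (fin → AF (rst → ¬fin)): {SynRcvd, Listen, FinWait, SynSent, Estab, Closed}.
Every state reachable from SynRcvd satisfies fin → AF (rst → ¬fin).
SynRcvd ∈ Sat(AG (fin → AF (rst → ¬fin))).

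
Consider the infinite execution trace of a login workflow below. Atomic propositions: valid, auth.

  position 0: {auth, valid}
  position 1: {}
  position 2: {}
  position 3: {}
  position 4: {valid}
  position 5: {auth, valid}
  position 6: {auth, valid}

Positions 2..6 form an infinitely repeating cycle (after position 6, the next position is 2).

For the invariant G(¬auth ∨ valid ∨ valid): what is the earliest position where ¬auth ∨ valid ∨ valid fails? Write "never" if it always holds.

never

¬auth ∨ valid ∨ valid holds at every position 0..6, and those are all the positions the trace ever visits, so the invariant G(¬auth ∨ valid ∨ valid) is never violated.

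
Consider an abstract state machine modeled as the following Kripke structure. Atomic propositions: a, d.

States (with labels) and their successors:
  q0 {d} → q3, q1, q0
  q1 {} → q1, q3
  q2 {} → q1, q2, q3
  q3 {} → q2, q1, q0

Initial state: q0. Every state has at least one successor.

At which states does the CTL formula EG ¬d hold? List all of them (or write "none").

{q1, q2, q3}

States satisfying ¬d: {q1, q2, q3}.
States satisfying EG ¬d: {q1, q2, q3}.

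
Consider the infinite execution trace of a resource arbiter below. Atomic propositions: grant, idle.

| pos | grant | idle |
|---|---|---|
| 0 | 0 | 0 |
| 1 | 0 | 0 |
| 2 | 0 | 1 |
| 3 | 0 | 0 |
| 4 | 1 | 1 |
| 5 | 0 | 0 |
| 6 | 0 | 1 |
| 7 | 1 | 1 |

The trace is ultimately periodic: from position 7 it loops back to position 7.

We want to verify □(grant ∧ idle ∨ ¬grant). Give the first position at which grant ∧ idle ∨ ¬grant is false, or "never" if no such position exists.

never

grant ∧ idle ∨ ¬grant holds at every position 0..7, and those are all the positions the trace ever visits, so the invariant □(grant ∧ idle ∨ ¬grant) is never violated.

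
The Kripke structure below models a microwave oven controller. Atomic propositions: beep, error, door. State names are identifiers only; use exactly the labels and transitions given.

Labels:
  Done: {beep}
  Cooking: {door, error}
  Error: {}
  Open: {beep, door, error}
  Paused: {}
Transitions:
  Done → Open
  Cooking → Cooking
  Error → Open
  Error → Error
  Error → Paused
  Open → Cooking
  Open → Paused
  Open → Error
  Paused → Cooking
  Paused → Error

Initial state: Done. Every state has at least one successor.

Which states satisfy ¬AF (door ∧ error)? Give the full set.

{Error, Paused}

States satisfying door ∧ error: {Cooking, Open}.
States satisfying AF (door ∧ error): {Done, Cooking, Open}.
States satisfying ¬AF (door ∧ error): {Error, Paused}.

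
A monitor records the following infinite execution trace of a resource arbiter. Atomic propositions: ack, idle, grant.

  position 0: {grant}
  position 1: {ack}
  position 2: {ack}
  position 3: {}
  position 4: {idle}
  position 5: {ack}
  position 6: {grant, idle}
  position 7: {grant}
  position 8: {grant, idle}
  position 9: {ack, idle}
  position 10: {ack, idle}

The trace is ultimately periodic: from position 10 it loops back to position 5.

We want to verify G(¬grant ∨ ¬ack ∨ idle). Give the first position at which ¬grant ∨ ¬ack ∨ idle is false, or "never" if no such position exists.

¬grant ∨ ¬ack ∨ idle holds at every position 0..10, and those are all the positions the trace ever visits, so the invariant G(¬grant ∨ ¬ack ∨ idle) is never violated.

never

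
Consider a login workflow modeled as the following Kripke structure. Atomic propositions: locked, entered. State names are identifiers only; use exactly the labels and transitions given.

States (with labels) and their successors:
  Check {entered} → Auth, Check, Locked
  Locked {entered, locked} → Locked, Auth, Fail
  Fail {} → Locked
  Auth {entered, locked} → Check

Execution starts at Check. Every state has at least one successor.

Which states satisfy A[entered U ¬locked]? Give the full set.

{Check, Fail, Auth}

States satisfying entered: {Check, Locked, Auth}.
States satisfying ¬locked: {Check, Fail}.
States satisfying A[entered U ¬locked]: {Check, Fail, Auth}.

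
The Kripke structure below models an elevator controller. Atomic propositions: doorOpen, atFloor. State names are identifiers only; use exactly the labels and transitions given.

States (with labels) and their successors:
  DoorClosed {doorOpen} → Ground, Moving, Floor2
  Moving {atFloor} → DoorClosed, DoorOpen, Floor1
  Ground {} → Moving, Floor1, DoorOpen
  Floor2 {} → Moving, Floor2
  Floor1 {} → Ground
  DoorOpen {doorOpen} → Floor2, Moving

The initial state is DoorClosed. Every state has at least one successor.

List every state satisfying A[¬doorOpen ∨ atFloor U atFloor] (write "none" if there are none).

{Moving}

States satisfying ¬doorOpen ∨ atFloor: {Moving, Ground, Floor2, Floor1}.
States satisfying atFloor: {Moving}.
States satisfying A[¬doorOpen ∨ atFloor U atFloor]: {Moving}.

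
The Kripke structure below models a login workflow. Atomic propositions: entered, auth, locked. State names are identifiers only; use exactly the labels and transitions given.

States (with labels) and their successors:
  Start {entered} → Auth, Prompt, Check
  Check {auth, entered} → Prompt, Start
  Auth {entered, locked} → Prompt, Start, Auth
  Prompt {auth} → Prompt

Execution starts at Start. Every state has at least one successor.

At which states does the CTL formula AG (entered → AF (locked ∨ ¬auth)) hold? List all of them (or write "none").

States satisfying entered → AF (locked ∨ ¬auth): {Start, Auth, Prompt}.
States satisfying AG (entered → AF (locked ∨ ¬auth)): {Prompt}.

{Prompt}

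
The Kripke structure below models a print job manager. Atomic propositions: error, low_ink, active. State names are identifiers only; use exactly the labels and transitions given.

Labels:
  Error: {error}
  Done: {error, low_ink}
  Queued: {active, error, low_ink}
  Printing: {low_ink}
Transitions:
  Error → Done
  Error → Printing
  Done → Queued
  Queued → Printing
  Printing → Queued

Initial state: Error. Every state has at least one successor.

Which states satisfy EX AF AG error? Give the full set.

States satisfying AF AG error: ∅.
States satisfying EX AF AG error: ∅.

none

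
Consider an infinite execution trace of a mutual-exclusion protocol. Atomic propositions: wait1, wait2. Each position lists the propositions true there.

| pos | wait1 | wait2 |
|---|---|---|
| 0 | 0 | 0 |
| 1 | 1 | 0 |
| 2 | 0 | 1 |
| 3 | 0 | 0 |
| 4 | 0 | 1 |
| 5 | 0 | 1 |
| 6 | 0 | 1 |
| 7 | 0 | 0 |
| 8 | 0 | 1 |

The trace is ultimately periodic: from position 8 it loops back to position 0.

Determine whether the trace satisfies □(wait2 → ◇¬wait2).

Satisfied

wait2 → ◇¬wait2 holds at every position 0..8, and those are all positions ever visited, so □(wait2 → ◇¬wait2) holds.
Positions where wait2 holds: 2, 4, 5, 6, 8.
Check ◇¬wait2 at each: 2→ok, 4→ok, 5→ok, 6→ok, 8→ok.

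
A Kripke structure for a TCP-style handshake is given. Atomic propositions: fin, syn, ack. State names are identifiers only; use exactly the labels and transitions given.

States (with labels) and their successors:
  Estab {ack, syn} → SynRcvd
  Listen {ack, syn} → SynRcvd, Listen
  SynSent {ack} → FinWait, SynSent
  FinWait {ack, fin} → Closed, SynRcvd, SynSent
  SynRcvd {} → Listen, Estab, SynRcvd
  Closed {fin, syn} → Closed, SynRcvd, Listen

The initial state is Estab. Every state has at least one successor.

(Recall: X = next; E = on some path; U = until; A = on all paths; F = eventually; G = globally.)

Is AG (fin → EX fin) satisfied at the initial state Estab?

States satisfying fin → EX fin: {Estab, Listen, SynSent, FinWait, SynRcvd, Closed}.
States satisfying AG (fin → EX fin): {Estab, Listen, SynSent, FinWait, SynRcvd, Closed}.
Every state reachable from Estab satisfies fin → EX fin.
Estab ∈ Sat(AG (fin → EX fin)).

Yes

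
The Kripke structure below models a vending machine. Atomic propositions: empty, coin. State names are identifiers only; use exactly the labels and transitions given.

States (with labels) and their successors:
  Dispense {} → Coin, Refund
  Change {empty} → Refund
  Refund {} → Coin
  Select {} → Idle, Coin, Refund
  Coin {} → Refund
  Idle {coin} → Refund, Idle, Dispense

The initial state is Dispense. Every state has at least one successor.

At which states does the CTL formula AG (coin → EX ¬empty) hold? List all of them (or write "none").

States satisfying coin → EX ¬empty: {Dispense, Change, Refund, Select, Coin, Idle}.
States satisfying AG (coin → EX ¬empty): {Dispense, Change, Refund, Select, Coin, Idle}.

{Dispense, Change, Refund, Select, Coin, Idle}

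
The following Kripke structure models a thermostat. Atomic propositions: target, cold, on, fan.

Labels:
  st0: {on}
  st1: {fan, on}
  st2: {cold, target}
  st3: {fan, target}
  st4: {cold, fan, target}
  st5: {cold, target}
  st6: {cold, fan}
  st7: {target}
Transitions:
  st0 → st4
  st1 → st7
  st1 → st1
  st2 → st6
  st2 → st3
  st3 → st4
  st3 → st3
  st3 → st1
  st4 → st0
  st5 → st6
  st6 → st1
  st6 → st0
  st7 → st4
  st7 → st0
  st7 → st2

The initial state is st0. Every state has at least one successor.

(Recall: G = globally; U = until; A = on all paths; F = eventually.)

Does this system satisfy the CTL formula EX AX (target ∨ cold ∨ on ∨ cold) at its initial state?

Yes

States satisfying AX (target ∨ cold ∨ on ∨ cold): {st0, st1, st2, st3, st4, st5, st6, st7}.
States satisfying EX AX (target ∨ cold ∨ on ∨ cold): {st0, st1, st2, st3, st4, st5, st6, st7}.
st0 ∈ Sat(EX AX (target ∨ cold ∨ on ∨ cold)).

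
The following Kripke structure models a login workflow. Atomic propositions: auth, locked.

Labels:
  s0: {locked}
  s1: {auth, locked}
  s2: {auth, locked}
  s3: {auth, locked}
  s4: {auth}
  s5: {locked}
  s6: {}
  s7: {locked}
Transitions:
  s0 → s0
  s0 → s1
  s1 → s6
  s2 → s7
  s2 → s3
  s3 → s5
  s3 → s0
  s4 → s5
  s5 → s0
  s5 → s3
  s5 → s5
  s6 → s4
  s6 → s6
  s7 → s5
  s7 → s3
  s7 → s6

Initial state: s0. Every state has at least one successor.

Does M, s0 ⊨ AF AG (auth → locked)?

States satisfying AG (auth → locked): ∅.
States satisfying AF AG (auth → locked): ∅.
There is a path from s0 along which AG (auth → locked) never holds.
s0 ∉ Sat(AF AG (auth → locked)).

Does not hold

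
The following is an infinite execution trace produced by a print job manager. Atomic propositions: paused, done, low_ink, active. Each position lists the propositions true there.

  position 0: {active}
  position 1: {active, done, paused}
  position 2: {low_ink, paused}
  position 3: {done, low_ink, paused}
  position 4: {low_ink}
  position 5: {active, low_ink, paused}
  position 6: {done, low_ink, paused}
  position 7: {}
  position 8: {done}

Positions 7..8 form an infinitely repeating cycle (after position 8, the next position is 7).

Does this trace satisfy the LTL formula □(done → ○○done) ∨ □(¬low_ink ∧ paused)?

Violated

done → ○○done must hold at every position from 0 onward. It fails at position 3, so □(done → ○○done) is false.
Positions where done holds: 1, 3, 6, 8.
Check ○○done at each: 1→ok, 3→fails, 6→ok, 8→ok.
¬low_ink ∧ paused must hold at every position from 0 onward. It fails at position 0, so □(¬low_ink ∧ paused) is false.
At position 0: □(done → ○○done) is false; □(¬low_ink ∧ paused) is false; so □(done → ○○done) ∨ □(¬low_ink ∧ paused) is false.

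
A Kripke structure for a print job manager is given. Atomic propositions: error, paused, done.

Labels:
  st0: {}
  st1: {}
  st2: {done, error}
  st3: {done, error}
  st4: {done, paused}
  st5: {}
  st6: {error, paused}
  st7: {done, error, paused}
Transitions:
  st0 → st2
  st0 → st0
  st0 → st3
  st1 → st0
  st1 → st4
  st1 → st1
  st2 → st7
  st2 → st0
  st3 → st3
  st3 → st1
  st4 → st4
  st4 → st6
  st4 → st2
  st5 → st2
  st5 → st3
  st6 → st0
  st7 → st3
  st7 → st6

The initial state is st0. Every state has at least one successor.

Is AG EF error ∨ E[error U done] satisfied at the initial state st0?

States satisfying EF error: {st0, st1, st2, st3, st4, st5, st6, st7}.
States satisfying AG EF error: {st0, st1, st2, st3, st4, st5, st6, st7}.
States satisfying error: {st2, st3, st6, st7}.
States satisfying done: {st2, st3, st4, st7}.
States satisfying E[error U done]: {st2, st3, st4, st7}.
States satisfying AG EF error ∨ E[error U done]: {st0, st1, st2, st3, st4, st5, st6, st7}.
st0 ∈ Sat(AG EF error ∨ E[error U done]).

Yes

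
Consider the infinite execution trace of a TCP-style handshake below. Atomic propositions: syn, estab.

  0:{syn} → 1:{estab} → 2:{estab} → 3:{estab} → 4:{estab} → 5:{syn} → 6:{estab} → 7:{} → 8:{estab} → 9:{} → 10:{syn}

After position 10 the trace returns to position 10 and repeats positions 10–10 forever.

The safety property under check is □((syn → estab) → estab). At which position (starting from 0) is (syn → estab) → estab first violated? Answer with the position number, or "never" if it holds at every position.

7

Check (syn → estab) → estab at each position in order: 0 ✓, 1 ✓, 2 ✓, 3 ✓, 4 ✓, 5 ✓, 6 ✓.
At position 7 the labels are {}, so (syn → estab) → estab is false there. This is the first violation.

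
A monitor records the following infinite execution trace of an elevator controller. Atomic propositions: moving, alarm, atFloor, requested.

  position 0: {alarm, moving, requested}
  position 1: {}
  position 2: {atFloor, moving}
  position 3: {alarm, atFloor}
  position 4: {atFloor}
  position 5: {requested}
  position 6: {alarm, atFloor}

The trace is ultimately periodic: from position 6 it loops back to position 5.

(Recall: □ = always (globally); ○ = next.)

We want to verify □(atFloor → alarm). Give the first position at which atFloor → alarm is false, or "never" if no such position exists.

2

Check atFloor → alarm at each position in order: 0 ✓, 1 ✓.
At position 2 the labels are {atFloor, moving}, so atFloor → alarm is false there. This is the first violation.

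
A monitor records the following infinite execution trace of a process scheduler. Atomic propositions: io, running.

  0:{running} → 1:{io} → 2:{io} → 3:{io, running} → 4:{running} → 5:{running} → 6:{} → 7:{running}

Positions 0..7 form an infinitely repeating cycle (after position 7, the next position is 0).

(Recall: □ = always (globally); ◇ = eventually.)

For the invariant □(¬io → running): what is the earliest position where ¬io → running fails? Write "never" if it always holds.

Check ¬io → running at each position in order: 0 ✓, 1 ✓, 2 ✓, 3 ✓, 4 ✓, 5 ✓.
At position 6 the labels are {}, so ¬io → running is false there. This is the first violation.

6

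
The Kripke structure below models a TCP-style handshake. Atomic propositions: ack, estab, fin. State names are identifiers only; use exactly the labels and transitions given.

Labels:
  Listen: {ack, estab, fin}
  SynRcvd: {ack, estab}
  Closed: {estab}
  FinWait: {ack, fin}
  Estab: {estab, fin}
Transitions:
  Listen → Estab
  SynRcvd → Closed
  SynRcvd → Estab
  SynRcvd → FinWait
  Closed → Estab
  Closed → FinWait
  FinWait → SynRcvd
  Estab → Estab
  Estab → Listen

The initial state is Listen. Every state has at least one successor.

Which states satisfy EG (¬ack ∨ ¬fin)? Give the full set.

States satisfying ¬ack ∨ ¬fin: {SynRcvd, Closed, Estab}.
States satisfying EG (¬ack ∨ ¬fin): {SynRcvd, Closed, Estab}.

{SynRcvd, Closed, Estab}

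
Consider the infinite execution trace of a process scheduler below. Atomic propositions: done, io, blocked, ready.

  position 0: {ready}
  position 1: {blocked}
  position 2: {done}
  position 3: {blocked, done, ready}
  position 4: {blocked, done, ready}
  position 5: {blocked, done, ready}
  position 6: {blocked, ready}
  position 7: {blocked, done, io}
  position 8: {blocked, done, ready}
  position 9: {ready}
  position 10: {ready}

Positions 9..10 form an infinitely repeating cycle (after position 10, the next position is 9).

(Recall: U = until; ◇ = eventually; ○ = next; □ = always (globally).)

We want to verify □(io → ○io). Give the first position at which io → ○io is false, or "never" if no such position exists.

Check io → ○io at each position in order: 0 ✓, 1 ✓, 2 ✓, 3 ✓, 4 ✓, 5 ✓, 6 ✓.
At position 7 the labels are {blocked, done, io} and the next position 8 has {blocked, done, ready}, so io → ○io is false there. This is the first violation.

7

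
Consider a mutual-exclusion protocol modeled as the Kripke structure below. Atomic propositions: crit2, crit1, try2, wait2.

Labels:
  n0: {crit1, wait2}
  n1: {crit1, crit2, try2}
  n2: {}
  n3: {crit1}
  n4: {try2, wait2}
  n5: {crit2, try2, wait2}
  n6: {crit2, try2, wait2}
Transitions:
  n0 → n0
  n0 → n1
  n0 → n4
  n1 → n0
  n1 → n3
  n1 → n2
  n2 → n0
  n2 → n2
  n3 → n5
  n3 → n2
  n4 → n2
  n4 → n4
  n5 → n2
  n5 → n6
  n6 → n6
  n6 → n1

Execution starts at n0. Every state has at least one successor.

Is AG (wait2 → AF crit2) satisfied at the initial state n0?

States satisfying wait2 → AF crit2: {n1, n2, n3, n5, n6}.
States satisfying AG (wait2 → AF crit2): ∅.
n0 is reachable from n0 and violates wait2 → AF crit2, so AG fails at n0.
n0 ∉ Sat(AG (wait2 → AF crit2)).

No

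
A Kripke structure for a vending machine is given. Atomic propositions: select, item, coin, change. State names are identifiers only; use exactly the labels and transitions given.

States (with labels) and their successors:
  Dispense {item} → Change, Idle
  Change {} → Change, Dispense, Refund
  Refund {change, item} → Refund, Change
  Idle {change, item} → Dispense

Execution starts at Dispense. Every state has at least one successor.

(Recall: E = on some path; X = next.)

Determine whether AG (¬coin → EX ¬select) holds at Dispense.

States satisfying ¬coin → EX ¬select: {Dispense, Change, Refund, Idle}.
States satisfying AG (¬coin → EX ¬select): {Dispense, Change, Refund, Idle}.
Every state reachable from Dispense satisfies ¬coin → EX ¬select.
Dispense ∈ Sat(AG (¬coin → EX ¬select)).

Satisfied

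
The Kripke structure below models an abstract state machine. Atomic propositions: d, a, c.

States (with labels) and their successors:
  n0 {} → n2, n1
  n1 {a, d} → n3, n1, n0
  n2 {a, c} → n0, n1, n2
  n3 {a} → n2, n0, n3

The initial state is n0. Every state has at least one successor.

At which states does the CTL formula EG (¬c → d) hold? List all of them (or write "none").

States satisfying ¬c → d: {n1, n2}.
States satisfying EG (¬c → d): {n1, n2}.

{n1, n2}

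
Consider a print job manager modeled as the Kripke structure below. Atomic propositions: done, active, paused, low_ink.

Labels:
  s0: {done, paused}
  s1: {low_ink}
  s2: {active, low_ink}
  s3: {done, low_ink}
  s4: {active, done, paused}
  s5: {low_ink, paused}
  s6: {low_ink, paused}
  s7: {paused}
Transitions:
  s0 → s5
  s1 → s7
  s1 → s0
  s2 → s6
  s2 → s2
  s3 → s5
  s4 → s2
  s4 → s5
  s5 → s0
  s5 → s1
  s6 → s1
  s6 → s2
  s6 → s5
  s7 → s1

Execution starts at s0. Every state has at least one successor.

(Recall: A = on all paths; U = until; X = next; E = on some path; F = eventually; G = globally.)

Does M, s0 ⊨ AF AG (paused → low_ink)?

Violated

States satisfying AG (paused → low_ink): ∅.
States satisfying AF AG (paused → low_ink): ∅.
There is a path from s0 along which AG (paused → low_ink) never holds.
s0 ∉ Sat(AF AG (paused → low_ink)).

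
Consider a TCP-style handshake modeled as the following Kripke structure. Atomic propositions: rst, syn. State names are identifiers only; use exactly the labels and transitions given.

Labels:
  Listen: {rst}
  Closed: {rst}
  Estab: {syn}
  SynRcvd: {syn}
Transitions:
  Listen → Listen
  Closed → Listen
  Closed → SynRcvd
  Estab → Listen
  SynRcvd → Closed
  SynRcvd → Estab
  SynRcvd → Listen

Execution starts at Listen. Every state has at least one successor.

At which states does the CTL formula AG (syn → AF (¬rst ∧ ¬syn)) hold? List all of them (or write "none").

States satisfying syn → AF (¬rst ∧ ¬syn): {Listen, Closed}.
States satisfying AG (syn → AF (¬rst ∧ ¬syn)): {Listen}.

{Listen}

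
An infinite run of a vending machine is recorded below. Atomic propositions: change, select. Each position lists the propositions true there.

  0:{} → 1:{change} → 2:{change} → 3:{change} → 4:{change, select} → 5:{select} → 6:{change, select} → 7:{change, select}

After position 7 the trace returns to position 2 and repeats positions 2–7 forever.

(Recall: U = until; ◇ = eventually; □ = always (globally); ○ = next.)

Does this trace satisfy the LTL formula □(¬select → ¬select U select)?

Holds

¬select → ¬select U select holds at every position 0..7, and those are all positions ever visited, so □(¬select → ¬select U select) holds.
Positions where ¬select holds: 0, 1, 2, 3.
Check ¬select U select at each: 0→ok, 1→ok, 2→ok, 3→ok.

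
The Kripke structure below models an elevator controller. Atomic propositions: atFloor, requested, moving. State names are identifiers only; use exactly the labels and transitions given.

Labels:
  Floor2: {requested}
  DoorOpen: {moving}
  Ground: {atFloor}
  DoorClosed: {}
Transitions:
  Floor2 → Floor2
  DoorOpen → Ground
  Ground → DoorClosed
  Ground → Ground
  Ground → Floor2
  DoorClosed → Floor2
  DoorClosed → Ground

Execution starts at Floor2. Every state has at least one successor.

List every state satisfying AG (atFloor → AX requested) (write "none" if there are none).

{Floor2}

States satisfying atFloor → AX requested: {Floor2, DoorOpen, DoorClosed}.
States satisfying AG (atFloor → AX requested): {Floor2}.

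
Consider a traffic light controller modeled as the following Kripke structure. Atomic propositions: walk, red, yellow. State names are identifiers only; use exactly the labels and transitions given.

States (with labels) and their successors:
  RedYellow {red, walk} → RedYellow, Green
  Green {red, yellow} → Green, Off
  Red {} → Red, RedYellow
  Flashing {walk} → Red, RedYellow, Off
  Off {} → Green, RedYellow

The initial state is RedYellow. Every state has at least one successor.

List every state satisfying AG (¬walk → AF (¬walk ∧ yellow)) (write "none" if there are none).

States satisfying ¬walk → AF (¬walk ∧ yellow): {RedYellow, Green, Flashing}.
States satisfying AG (¬walk → AF (¬walk ∧ yellow)): ∅.

none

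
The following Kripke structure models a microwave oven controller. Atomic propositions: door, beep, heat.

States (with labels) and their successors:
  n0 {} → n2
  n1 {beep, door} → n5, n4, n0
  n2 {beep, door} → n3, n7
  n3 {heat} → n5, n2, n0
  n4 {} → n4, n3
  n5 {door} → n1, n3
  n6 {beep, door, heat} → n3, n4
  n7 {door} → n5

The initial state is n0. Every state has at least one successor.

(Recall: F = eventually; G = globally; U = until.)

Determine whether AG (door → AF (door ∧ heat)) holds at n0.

Does not hold

States satisfying door → AF (door ∧ heat): {n0, n3, n4, n6}.
States satisfying AG (door → AF (door ∧ heat)): ∅.
n1 is reachable from n0 and violates door → AF (door ∧ heat), so AG fails at n0.
n0 ∉ Sat(AG (door → AF (door ∧ heat))).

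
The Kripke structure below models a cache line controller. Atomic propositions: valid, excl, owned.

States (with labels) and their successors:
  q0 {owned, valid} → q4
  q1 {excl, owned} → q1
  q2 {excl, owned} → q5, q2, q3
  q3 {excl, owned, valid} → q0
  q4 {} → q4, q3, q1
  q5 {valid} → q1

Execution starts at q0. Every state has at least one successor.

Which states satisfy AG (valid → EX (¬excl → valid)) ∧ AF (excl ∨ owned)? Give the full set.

{q1, q5}

States satisfying valid → EX (¬excl → valid): {q1, q2, q3, q4, q5}.
States satisfying AG (valid → EX (¬excl → valid)): {q1, q5}.
States satisfying excl ∨ owned: {q0, q1, q2, q3}.
States satisfying AF (excl ∨ owned): {q0, q1, q2, q3, q5}.
States satisfying AG (valid → EX (¬excl → valid)) ∧ AF (excl ∨ owned): {q1, q5}.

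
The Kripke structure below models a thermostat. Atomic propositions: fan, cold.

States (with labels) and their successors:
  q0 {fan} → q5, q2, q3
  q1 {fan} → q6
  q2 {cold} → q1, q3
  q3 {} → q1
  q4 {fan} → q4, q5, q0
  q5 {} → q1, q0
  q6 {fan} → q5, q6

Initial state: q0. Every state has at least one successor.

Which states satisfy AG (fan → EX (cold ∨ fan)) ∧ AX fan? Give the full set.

{q1, q3, q5}

States satisfying fan → EX (cold ∨ fan): {q0, q1, q2, q3, q4, q5, q6}.
States satisfying AG (fan → EX (cold ∨ fan)): {q0, q1, q2, q3, q4, q5, q6}.
States satisfying fan: {q0, q1, q4, q6}.
States satisfying AX fan: {q1, q3, q5}.
States satisfying AG (fan → EX (cold ∨ fan)) ∧ AX fan: {q1, q3, q5}.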